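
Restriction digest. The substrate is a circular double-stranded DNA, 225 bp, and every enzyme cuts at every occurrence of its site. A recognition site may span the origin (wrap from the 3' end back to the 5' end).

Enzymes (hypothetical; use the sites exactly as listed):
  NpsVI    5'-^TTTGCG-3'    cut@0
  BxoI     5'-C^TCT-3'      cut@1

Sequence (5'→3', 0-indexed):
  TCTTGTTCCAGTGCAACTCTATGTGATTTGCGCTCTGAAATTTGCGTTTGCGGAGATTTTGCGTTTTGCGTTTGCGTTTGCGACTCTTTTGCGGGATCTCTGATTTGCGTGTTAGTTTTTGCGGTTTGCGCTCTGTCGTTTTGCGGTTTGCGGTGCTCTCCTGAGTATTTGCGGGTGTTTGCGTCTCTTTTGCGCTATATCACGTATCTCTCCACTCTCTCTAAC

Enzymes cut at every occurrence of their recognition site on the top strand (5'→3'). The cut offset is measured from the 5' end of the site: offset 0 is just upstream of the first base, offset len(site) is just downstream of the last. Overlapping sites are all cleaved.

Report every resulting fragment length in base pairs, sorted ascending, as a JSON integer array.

[2,2,3,3,5,6,6,6,6,7,7,7,7,7,7,7,8,8,8,9,10,10,11,11,11,14,17,20]

Per-enzyme occurrences:
  NpsVI TTTGCG/0: at [26, 40, 46, 57, 64, 70, 76, 87, 103, 117, 124, 139, 146, 167, 177, 188] ⇒ [26, 40, 46, 57, 64, 70, 76, 87, 103, 117, 124, 139, 146, 167, 177, 188]
  BxoI CTCT/1: at [16, 32, 83, 97, 130, 155, 184, 207, 214, 216, 218, 224] ⇒ [0, 17, 33, 84, 98, 131, 156, 185, 208, 215, 217, 219]

Pooled cuts: [0, 17, 26, 33, 40, 46, 57, 64, 70, 76, 84, 87, 98, 103, 117, 124, 131, 139, 146, 156, 167, 177, 185, 188, 208, 215, 217, 219]

Fragments:
  0→17: 17 bp
  17→26: 9 bp
  26→33: 7 bp
  33→40: 7 bp
  40→46: 6 bp
  46→57: 11 bp
  57→64: 7 bp
  64→70: 6 bp
  70→76: 6 bp
  76→84: 8 bp
  84→87: 3 bp
  87→98: 11 bp
  98→103: 5 bp
  103→117: 14 bp
  117→124: 7 bp
  124→131: 7 bp
  131→139: 8 bp
  139→146: 7 bp
  146→156: 10 bp
  156→167: 11 bp
  167→177: 10 bp
  177→185: 8 bp
  185→188: 3 bp
  188→208: 20 bp
  208→215: 7 bp
  215→217: 2 bp
  217→219: 2 bp
  219→0 (wrap): 225-219+0 = 6 bp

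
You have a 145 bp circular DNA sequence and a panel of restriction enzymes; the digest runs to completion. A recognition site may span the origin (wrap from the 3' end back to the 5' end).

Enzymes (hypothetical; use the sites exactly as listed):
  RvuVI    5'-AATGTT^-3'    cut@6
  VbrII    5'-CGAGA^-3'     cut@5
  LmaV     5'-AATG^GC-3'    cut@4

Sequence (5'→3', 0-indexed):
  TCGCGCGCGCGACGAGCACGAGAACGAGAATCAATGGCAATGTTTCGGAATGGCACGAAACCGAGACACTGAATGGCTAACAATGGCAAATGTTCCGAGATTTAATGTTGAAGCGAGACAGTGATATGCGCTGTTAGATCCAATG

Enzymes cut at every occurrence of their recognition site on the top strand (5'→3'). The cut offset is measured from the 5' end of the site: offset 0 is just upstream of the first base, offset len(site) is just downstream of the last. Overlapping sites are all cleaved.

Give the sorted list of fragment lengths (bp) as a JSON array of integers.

[6,6,7,8,8,9,9,9,9,10,14,50]

Scan for sites:
  RvuVI AATGTT/6: at [38, 88, 103] ⇒ [44, 94, 109]
  VbrII CGAGA/5: at [18, 24, 61, 95, 113] ⇒ [23, 29, 66, 100, 118]
  LmaV AATGGC/4: at [32, 48, 71, 81] ⇒ [36, 52, 75, 85]

Pooled cuts: [23, 29, 36, 44, 52, 66, 75, 85, 94, 100, 109, 118]

Fragments:
  23→29: 6 bp
  29→36: 7 bp
  36→44: 8 bp
  44→52: 8 bp
  52→66: 14 bp
  66→75: 9 bp
  75→85: 10 bp
  85→94: 9 bp
  94→100: 6 bp
  100→109: 9 bp
  109→118: 9 bp
  118→23 (wrap): 145-118+23 = 50 bp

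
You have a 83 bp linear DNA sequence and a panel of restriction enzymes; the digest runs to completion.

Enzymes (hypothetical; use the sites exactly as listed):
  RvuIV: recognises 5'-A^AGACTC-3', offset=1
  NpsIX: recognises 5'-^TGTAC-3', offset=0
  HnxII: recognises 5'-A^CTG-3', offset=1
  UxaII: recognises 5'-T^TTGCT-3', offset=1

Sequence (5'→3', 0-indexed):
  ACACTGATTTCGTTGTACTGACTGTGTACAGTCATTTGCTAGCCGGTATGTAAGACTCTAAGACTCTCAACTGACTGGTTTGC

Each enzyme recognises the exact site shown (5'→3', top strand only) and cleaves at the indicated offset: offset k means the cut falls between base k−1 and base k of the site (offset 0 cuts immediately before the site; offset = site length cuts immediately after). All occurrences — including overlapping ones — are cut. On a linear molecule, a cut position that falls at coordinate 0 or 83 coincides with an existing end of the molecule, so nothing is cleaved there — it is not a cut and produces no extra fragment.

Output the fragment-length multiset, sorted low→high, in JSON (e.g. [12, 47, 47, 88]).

Site scan:
  RvuIV AAGACTC/1: at [51, 59] ⇒ [52, 60]
  NpsIX TGTAC/0: at [13, 24] ⇒ [13, 24]
  HnxII ACTG/1: at [2, 16, 20, 69, 73] ⇒ [3, 17, 21, 70, 74]
  UxaII TTTGCT/1: at [34] ⇒ [35]

All cut coordinates (distinct, sorted): [3, 13, 17, 21, 24, 35, 52, 60, 70, 74]

Fragment lengths:
  [0,3): 3 bp
  [3,13): 10 bp
  [13,17): 4 bp
  [17,21): 4 bp
  [21,24): 3 bp
  [24,35): 11 bp
  [35,52): 17 bp
  [52,60): 8 bp
  [60,70): 10 bp
  [70,74): 4 bp
  [74,83): 9 bp

[3,3,4,4,4,8,9,10,10,11,17]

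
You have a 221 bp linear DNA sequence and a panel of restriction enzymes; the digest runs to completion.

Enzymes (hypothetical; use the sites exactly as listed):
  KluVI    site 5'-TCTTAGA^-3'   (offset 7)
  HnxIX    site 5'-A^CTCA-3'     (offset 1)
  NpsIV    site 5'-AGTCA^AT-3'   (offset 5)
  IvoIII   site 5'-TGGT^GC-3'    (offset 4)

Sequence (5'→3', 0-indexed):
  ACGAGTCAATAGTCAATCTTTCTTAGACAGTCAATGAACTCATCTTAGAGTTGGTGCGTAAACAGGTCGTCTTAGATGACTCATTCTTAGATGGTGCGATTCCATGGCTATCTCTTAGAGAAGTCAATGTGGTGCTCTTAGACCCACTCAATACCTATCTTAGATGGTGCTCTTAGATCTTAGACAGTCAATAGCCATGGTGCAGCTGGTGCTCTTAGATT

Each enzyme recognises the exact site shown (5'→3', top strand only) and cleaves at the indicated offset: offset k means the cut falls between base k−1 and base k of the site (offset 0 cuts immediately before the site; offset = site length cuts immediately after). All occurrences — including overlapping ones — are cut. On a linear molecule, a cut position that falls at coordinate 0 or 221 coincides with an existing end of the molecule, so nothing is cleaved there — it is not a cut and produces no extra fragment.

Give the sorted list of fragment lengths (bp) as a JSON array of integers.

[2,3,4,4,4,5,6,6,6,7,7,7,7,8,9,9,9,9,11,11,12,12,18,21,24]

Site scan:
  KluVI (TCTTAGA, off=7): starts [20, 42, 69, 84, 112, 135, 157, 170, 177, 212] → cuts [27, 49, 76, 91, 119, 142, 164, 177, 184, 219]
  HnxIX (ACTCA, off=1): starts [37, 78, 145] → cuts [38, 79, 146]
  NpsIV (AGTCAAT, off=5): starts [3, 10, 28, 121, 185] → cuts [8, 15, 33, 126, 190]
  IvoIII (TGGTGC, off=4): starts [51, 91, 129, 164, 197, 206] → cuts [55, 95, 133, 168, 201, 210]

All cut coordinates (distinct, sorted): [8, 15, 27, 33, 38, 49, 55, 76, 79, 91, 95, 119, 126, 133, 142, 146, 164, 168, 177, 184, 190, 201, 210, 219]

Fragments:
  [0,8): 8 bp
  [8,15): 7 bp
  [15,27): 12 bp
  [27,33): 6 bp
  [33,38): 5 bp
  [38,49): 11 bp
  [49,55): 6 bp
  [55,76): 21 bp
  [76,79): 3 bp
  [79,91): 12 bp
  [91,95): 4 bp
  [95,119): 24 bp
  [119,126): 7 bp
  [126,133): 7 bp
  [133,142): 9 bp
  [142,146): 4 bp
  [146,164): 18 bp
  [164,168): 4 bp
  [168,177): 9 bp
  [177,184): 7 bp
  [184,190): 6 bp
  [190,201): 11 bp
  [201,210): 9 bp
  [210,219): 9 bp
  [219,221): 2 bp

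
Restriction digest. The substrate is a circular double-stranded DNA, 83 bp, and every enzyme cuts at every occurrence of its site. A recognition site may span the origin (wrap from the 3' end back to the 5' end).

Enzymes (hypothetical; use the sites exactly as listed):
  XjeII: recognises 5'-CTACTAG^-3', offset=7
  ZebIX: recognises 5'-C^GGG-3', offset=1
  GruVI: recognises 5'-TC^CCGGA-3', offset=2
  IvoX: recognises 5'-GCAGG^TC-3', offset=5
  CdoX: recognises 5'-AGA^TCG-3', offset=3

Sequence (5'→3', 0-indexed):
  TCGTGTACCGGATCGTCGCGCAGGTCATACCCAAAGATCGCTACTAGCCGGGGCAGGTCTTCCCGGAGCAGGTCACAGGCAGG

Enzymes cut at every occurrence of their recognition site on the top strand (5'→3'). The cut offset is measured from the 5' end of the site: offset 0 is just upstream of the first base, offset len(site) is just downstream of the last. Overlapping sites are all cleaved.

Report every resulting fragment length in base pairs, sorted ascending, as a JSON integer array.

[2,5,8,10,10,11,13,24]

Per-enzyme occurrences:
  XjeII CTACTAG/7: at [40] ⇒ [47]
  ZebIX CGGG/1: at [48] ⇒ [49]
  GruVI TCCCGGA/2: at [60] ⇒ [62]
  IvoX GCAGGTC/5: at [19, 52, 67, 78] ⇒ [0, 24, 57, 72]
  CdoX AGATCG/3: at [34] ⇒ [37]

Pooled cuts: [0, 24, 37, 47, 49, 57, 62, 72]

Fragments:
  0→24: 24 bp
  24→37: 13 bp
  37→47: 10 bp
  47→49: 2 bp
  49→57: 8 bp
  57→62: 5 bp
  62→72: 10 bp
  72→0 (wrap): 83-72+0 = 11 bp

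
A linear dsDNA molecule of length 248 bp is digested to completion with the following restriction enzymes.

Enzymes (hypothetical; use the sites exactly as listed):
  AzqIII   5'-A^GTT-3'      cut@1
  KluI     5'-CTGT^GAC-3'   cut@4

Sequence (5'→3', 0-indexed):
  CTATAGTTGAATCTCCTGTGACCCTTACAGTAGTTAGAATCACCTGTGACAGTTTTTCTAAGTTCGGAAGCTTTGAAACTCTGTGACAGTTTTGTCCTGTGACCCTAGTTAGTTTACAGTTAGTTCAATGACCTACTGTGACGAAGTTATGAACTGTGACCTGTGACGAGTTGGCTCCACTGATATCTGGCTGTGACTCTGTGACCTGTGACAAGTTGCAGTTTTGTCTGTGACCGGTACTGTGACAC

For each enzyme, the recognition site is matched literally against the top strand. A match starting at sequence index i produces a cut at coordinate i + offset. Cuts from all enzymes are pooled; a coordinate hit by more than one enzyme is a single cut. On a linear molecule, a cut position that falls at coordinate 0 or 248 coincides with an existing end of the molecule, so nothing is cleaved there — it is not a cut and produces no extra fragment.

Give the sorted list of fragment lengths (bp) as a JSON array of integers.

[4,4,4,4,5,5,5,5,6,6,7,7,7,7,8,10,11,12,12,12,13,14,15,17,23,25]

Site scan:
  AzqIII AGTT/1: at [4, 31, 50, 60, 87, 106, 110, 117, 121, 144, 168, 213, 219] ⇒ [5, 32, 51, 61, 88, 107, 111, 118, 122, 145, 169, 214, 220]
  KluI CTGTGAC/4: at [15, 43, 80, 96, 135, 153, 160, 190, 198, 205, 227, 239] ⇒ [19, 47, 84, 100, 139, 157, 164, 194, 202, 209, 231, 243]

Pooled cuts: [5, 19, 32, 47, 51, 61, 84, 88, 100, 107, 111, 118, 122, 139, 145, 157, 164, 169, 194, 202, 209, 214, 220, 231, 243]

Fragments:
  [0,5): 5 bp
  [5,19): 14 bp
  [19,32): 13 bp
  [32,47): 15 bp
  [47,51): 4 bp
  [51,61): 10 bp
  [61,84): 23 bp
  [84,88): 4 bp
  [88,100): 12 bp
  [100,107): 7 bp
  [107,111): 4 bp
  [111,118): 7 bp
  [118,122): 4 bp
  [122,139): 17 bp
  [139,145): 6 bp
  [145,157): 12 bp
  [157,164): 7 bp
  [164,169): 5 bp
  [169,194): 25 bp
  [194,202): 8 bp
  [202,209): 7 bp
  [209,214): 5 bp
  [214,220): 6 bp
  [220,231): 11 bp
  [231,243): 12 bp
  [243,248): 5 bp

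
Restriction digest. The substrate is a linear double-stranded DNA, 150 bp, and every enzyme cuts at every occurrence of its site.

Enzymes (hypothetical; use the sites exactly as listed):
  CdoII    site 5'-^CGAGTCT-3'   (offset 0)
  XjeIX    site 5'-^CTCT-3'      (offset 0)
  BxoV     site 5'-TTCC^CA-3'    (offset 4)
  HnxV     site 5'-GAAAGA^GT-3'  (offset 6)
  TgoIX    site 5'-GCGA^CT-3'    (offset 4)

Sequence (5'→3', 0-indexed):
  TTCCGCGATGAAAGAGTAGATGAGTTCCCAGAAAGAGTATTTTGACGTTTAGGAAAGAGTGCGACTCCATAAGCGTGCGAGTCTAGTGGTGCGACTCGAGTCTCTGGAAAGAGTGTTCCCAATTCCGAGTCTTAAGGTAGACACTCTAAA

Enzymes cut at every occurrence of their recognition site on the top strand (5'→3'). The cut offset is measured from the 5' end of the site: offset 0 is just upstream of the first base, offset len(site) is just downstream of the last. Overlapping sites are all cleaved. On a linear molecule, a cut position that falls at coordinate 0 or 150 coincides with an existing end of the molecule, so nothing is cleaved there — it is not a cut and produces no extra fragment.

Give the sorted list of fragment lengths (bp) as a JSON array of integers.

[2,5,6,6,7,7,8,11,13,13,15,17,18,22]

Scan for sites:
  CdoII CGAGTCT/0: at [77, 96, 125] ⇒ [77, 96, 125]
  XjeIX CTCT/0: at [101, 143] ⇒ [101, 143]
  BxoV TTCCCA/4: at [24, 115] ⇒ [28, 119]
  HnxV GAAAGAGT/6: at [9, 30, 52, 106] ⇒ [15, 36, 58, 112]
  TgoIX GCGACT/4: at [60, 90] ⇒ [64, 94]

All cut coordinates (distinct, sorted): [15, 28, 36, 58, 64, 77, 94, 96, 101, 112, 119, 125, 143]

Fragment lengths:
  [0,15): 15 bp
  [15,28): 13 bp
  [28,36): 8 bp
  [36,58): 22 bp
  [58,64): 6 bp
  [64,77): 13 bp
  [77,94): 17 bp
  [94,96): 2 bp
  [96,101): 5 bp
  [101,112): 11 bp
  [112,119): 7 bp
  [119,125): 6 bp
  [125,143): 18 bp
  [143,150): 7 bp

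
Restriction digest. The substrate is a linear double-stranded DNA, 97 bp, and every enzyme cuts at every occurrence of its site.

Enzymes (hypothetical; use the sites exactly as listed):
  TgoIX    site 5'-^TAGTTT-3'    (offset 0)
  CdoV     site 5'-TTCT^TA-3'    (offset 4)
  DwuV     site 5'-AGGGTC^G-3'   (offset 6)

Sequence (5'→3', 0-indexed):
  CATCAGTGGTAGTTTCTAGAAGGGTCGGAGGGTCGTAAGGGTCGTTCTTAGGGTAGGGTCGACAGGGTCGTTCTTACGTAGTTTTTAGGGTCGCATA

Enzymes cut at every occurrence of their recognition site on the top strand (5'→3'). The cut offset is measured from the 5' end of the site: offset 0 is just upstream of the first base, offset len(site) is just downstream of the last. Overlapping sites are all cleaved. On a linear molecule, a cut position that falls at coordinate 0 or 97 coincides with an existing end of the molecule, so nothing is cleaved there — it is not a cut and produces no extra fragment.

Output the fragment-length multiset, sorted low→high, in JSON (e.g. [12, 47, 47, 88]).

[4,5,5,5,8,9,9,9,12,14,17]

Per-enzyme occurrences:
  TgoIX TAGTTT/0: at [9, 78] ⇒ [9, 78]
  CdoV TTCTTA/4: at [44, 70] ⇒ [48, 74]
  DwuV AGGGTCG/6: at [20, 28, 37, 54, 63, 86] ⇒ [26, 34, 43, 60, 69, 92]

All cut coordinates (distinct, sorted): [9, 26, 34, 43, 48, 60, 69, 74, 78, 92]

Fragment lengths:
  [0,9): 9 bp
  [9,26): 17 bp
  [26,34): 8 bp
  [34,43): 9 bp
  [43,48): 5 bp
  [48,60): 12 bp
  [60,69): 9 bp
  [69,74): 5 bp
  [74,78): 4 bp
  [78,92): 14 bp
  [92,97): 5 bp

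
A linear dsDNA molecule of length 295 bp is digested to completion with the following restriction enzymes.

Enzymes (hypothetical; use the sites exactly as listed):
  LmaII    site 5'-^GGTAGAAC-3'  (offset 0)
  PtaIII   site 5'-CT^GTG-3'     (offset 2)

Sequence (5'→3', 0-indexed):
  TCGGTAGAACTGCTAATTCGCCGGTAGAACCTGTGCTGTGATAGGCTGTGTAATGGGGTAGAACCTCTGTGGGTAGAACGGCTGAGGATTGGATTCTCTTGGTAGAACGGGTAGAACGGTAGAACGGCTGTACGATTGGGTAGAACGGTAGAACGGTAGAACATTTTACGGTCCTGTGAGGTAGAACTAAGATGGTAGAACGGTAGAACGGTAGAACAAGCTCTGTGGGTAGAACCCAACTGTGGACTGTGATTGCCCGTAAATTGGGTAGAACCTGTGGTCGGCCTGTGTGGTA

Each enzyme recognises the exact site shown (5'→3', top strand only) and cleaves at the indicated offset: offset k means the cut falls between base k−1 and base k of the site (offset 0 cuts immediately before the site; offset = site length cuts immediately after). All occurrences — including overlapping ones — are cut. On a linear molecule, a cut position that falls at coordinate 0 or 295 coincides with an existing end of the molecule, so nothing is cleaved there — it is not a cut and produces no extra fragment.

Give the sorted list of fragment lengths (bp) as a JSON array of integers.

[2,3,3,4,5,7,8,8,8,8,8,8,9,9,10,10,10,11,12,14,14,15,18,20,21,21,29]

Per-enzyme occurrences:
  LmaII (GGTAGAAC, off=0): starts [2, 22, 56, 71, 100, 109, 117, 138, 146, 154, 179, 193, 201, 209, 227, 266] → cuts [2, 22, 56, 71, 100, 109, 117, 138, 146, 154, 179, 193, 201, 209, 227, 266]
  PtaIII (CTGTG, off=2): starts [30, 35, 45, 66, 173, 222, 239, 246, 274, 285] → cuts [32, 37, 47, 68, 175, 224, 241, 248, 276, 287]

Pooled cuts: [2, 22, 32, 37, 47, 56, 68, 71, 100, 109, 117, 138, 146, 154, 175, 179, 193, 201, 209, 224, 227, 241, 248, 266, 276, 287]

Fragment lengths:
  [0,2): 2 bp
  [2,22): 20 bp
  [22,32): 10 bp
  [32,37): 5 bp
  [37,47): 10 bp
  [47,56): 9 bp
  [56,68): 12 bp
  [68,71): 3 bp
  [71,100): 29 bp
  [100,109): 9 bp
  [109,117): 8 bp
  [117,138): 21 bp
  [138,146): 8 bp
  [146,154): 8 bp
  [154,175): 21 bp
  [175,179): 4 bp
  [179,193): 14 bp
  [193,201): 8 bp
  [201,209): 8 bp
  [209,224): 15 bp
  [224,227): 3 bp
  [227,241): 14 bp
  [241,248): 7 bp
  [248,266): 18 bp
  [266,276): 10 bp
  [276,287): 11 bp
  [287,295): 8 bp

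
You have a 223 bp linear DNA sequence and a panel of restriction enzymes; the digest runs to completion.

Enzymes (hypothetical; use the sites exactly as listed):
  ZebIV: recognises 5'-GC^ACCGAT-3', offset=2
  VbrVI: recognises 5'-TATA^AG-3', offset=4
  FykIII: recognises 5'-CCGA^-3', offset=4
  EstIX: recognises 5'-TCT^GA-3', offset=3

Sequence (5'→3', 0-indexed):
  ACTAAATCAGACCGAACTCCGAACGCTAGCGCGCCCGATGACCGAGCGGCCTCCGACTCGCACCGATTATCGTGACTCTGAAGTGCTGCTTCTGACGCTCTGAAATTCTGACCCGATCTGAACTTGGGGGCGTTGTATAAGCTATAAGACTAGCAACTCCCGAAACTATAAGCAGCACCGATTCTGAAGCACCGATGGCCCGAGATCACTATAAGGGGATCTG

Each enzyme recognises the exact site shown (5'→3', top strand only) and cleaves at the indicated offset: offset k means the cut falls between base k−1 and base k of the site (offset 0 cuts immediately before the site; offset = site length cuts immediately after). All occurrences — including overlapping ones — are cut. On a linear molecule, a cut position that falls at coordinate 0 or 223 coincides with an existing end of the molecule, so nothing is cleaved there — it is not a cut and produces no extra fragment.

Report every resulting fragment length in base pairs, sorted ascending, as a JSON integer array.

Site scan:
  ZebIV GCACCGAT/2: at [59, 174, 188] ⇒ [61, 176, 190]
  VbrVI TATAAG/4: at [135, 142, 166, 209] ⇒ [139, 146, 170, 213]
  FykIII CCGA/4: at [11, 18, 34, 41, 52, 62, 112, 159, 177, 191, 199] ⇒ [15, 22, 38, 45, 56, 66, 116, 163, 181, 195, 203]
  EstIX TCTGA/3: at [76, 90, 98, 106, 116, 182] ⇒ [79, 93, 101, 109, 119, 185]

All cut coordinates (distinct, sorted): [15, 22, 38, 45, 56, 61, 66, 79, 93, 101, 109, 116, 119, 139, 146, 163, 170, 176, 181, 185, 190, 195, 203, 213]

Fragments:
  [0,15): 15 bp
  [15,22): 7 bp
  [22,38): 16 bp
  [38,45): 7 bp
  [45,56): 11 bp
  [56,61): 5 bp
  [61,66): 5 bp
  [66,79): 13 bp
  [79,93): 14 bp
  [93,101): 8 bp
  [101,109): 8 bp
  [109,116): 7 bp
  [116,119): 3 bp
  [119,139): 20 bp
  [139,146): 7 bp
  [146,163): 17 bp
  [163,170): 7 bp
  [170,176): 6 bp
  [176,181): 5 bp
  [181,185): 4 bp
  [185,190): 5 bp
  [190,195): 5 bp
  [195,203): 8 bp
  [203,213): 10 bp
  [213,223): 10 bp

[3,4,5,5,5,5,5,6,7,7,7,7,7,8,8,8,10,10,11,13,14,15,16,17,20]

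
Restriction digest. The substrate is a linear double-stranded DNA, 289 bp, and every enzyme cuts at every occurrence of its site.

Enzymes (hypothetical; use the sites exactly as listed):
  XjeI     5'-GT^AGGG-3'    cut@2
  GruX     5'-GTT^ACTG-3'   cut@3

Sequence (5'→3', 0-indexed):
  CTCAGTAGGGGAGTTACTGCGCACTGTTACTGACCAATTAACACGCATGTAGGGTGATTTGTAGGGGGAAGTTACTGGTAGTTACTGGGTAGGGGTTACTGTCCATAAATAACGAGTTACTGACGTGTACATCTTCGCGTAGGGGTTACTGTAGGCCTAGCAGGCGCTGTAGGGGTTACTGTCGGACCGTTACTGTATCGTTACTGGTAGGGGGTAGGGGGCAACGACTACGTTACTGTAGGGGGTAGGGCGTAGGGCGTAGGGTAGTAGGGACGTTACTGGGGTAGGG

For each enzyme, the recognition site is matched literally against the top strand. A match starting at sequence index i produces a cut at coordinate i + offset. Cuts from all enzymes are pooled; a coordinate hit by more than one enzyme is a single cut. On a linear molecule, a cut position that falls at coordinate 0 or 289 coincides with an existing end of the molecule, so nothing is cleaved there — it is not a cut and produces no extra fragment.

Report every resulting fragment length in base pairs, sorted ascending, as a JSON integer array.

[4,5,6,6,7,7,7,7,7,7,7,7,8,8,9,9,10,11,11,12,13,14,19,21,22,22,23]

Site scan:
  XjeI GTAGGG/2: at [4, 48, 60, 88, 138, 168, 206, 213, 237, 244, 251, 258, 266, 283] ⇒ [6, 50, 62, 90, 140, 170, 208, 215, 239, 246, 253, 260, 268, 285]
  GruX GTTACTG/3: at [12, 25, 70, 80, 94, 115, 144, 174, 188, 199, 231, 274] ⇒ [15, 28, 73, 83, 97, 118, 147, 177, 191, 202, 234, 277]

Pooled cuts: [6, 15, 28, 50, 62, 73, 83, 90, 97, 118, 140, 147, 170, 177, 191, 202, 208, 215, 234, 239, 246, 253, 260, 268, 277, 285]

Fragment lengths:
  [0,6): 6 bp
  [6,15): 9 bp
  [15,28): 13 bp
  [28,50): 22 bp
  [50,62): 12 bp
  [62,73): 11 bp
  [73,83): 10 bp
  [83,90): 7 bp
  [90,97): 7 bp
  [97,118): 21 bp
  [118,140): 22 bp
  [140,147): 7 bp
  [147,170): 23 bp
  [170,177): 7 bp
  [177,191): 14 bp
  [191,202): 11 bp
  [202,208): 6 bp
  [208,215): 7 bp
  [215,234): 19 bp
  [234,239): 5 bp
  [239,246): 7 bp
  [246,253): 7 bp
  [253,260): 7 bp
  [260,268): 8 bp
  [268,277): 9 bp
  [277,285): 8 bp
  [285,289): 4 bp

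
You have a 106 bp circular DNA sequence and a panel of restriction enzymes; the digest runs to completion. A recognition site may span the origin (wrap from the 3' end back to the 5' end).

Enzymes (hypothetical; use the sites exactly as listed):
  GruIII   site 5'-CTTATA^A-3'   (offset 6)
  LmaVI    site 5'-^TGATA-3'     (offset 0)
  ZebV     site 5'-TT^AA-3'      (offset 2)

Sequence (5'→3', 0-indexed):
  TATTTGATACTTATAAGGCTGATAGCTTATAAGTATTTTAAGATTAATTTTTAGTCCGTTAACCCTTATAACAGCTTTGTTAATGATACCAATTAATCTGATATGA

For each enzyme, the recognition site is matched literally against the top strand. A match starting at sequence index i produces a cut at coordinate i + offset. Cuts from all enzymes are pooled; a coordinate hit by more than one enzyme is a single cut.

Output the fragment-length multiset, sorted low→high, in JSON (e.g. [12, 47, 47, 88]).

[2,4,4,5,6,7,8,10,11,11,11,12,15]

Scan for sites:
  GruIII (CTTATAA, off=6): starts [9, 25, 64] → cuts [15, 31, 70]
  LmaVI (TGATA, off=0): starts [4, 19, 83, 98, 103] → cuts [4, 19, 83, 98, 103]
  ZebV (TTAA, off=2): starts [37, 43, 58, 79, 92] → cuts [39, 45, 60, 81, 94]

Pooled cuts: [4, 15, 19, 31, 39, 45, 60, 70, 81, 83, 94, 98, 103]

Fragment lengths:
  4→15: 11 bp
  15→19: 4 bp
  19→31: 12 bp
  31→39: 8 bp
  39→45: 6 bp
  45→60: 15 bp
  60→70: 10 bp
  70→81: 11 bp
  81→83: 2 bp
  83→94: 11 bp
  94→98: 4 bp
  98→103: 5 bp
  103→4 (wrap): 106-103+4 = 7 bp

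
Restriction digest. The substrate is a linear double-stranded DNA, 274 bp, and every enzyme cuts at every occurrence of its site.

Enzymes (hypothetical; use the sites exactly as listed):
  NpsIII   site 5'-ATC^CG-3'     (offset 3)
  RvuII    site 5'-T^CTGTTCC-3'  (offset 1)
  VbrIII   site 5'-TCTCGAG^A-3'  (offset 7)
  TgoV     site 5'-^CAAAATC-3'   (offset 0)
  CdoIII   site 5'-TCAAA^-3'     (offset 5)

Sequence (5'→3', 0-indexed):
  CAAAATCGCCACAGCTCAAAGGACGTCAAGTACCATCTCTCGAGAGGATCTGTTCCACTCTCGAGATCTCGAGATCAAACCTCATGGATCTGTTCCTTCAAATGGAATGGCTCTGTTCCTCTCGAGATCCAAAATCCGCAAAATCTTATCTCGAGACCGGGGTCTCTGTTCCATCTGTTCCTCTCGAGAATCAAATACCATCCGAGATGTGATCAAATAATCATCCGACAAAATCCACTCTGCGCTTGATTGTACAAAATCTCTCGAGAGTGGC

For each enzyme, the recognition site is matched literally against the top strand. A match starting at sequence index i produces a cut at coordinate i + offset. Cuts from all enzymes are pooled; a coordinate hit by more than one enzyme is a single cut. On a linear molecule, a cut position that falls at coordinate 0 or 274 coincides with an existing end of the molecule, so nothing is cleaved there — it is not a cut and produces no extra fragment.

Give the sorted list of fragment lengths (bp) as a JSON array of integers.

[2,3,3,5,6,6,7,7,7,8,8,9,10,10,10,13,14,14,14,15,16,17,20,24,26]

Scan for sites:
  NpsIII (ATCCG, off=3): starts [133, 199, 222] → cuts [136, 202, 225]
  RvuII (TCTGTTCC, off=1): starts [48, 88, 111, 164, 173] → cuts [49, 89, 112, 165, 174]
  VbrIII (TCTCGAGA, off=7): starts [37, 58, 66, 119, 148, 181, 261] → cuts [44, 65, 73, 126, 155, 188, 268]
  TgoV (CAAAATC, off=0): starts [0, 129, 138, 228, 254] → cuts [129, 138, 228, 254] (position 0 is a terminus of the linear molecule — no cut)
  CdoIII (TCAAA, off=5): starts [15, 74, 97, 190, 212] → cuts [20, 79, 102, 195, 217]

Pooled cuts: [20, 44, 49, 65, 73, 79, 89, 102, 112, 126, 129, 136, 138, 155, 165, 174, 188, 195, 202, 217, 225, 228, 254, 268]

Fragments:
  [0,20): 20 bp
  [20,44): 24 bp
  [44,49): 5 bp
  [49,65): 16 bp
  [65,73): 8 bp
  [73,79): 6 bp
  [79,89): 10 bp
  [89,102): 13 bp
  [102,112): 10 bp
  [112,126): 14 bp
  [126,129): 3 bp
  [129,136): 7 bp
  [136,138): 2 bp
  [138,155): 17 bp
  [155,165): 10 bp
  [165,174): 9 bp
  [174,188): 14 bp
  [188,195): 7 bp
  [195,202): 7 bp
  [202,217): 15 bp
  [217,225): 8 bp
  [225,228): 3 bp
  [228,254): 26 bp
  [254,268): 14 bp
  [268,274): 6 bp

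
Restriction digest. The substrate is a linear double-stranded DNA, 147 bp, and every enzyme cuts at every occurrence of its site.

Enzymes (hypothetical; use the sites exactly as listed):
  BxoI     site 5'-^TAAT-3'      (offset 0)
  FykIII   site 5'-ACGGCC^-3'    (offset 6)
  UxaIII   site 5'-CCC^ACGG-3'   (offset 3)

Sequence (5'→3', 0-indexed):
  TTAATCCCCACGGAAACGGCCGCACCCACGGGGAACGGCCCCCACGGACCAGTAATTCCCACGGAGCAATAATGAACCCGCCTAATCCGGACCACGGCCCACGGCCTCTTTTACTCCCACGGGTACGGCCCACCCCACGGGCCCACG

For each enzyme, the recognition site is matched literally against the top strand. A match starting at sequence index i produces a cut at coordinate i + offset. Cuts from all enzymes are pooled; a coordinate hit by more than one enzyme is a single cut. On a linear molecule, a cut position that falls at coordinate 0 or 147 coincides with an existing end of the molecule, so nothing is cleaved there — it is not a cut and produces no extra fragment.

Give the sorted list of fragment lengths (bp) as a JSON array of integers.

Per-enzyme occurrences:
  BxoI (TAAT, off=0): starts [1, 52, 69, 82] → cuts [1, 52, 69, 82]
  FykIII (ACGGCC, off=6): starts [15, 34, 93, 100, 124] → cuts [21, 40, 99, 106, 130]
  UxaIII (CCCACGG, off=3): starts [6, 24, 40, 57, 97, 115, 133] → cuts [9, 27, 43, 60, 100, 118, 136]

All cut coordinates (distinct, sorted): [1, 9, 21, 27, 40, 43, 52, 60, 69, 82, 99, 100, 106, 118, 130, 136]

Fragment lengths:
  [0,1): 1 bp
  [1,9): 8 bp
  [9,21): 12 bp
  [21,27): 6 bp
  [27,40): 13 bp
  [40,43): 3 bp
  [43,52): 9 bp
  [52,60): 8 bp
  [60,69): 9 bp
  [69,82): 13 bp
  [82,99): 17 bp
  [99,100): 1 bp
  [100,106): 6 bp
  [106,118): 12 bp
  [118,130): 12 bp
  [130,136): 6 bp
  [136,147): 11 bp

[1,1,3,6,6,6,8,8,9,9,11,12,12,12,13,13,17]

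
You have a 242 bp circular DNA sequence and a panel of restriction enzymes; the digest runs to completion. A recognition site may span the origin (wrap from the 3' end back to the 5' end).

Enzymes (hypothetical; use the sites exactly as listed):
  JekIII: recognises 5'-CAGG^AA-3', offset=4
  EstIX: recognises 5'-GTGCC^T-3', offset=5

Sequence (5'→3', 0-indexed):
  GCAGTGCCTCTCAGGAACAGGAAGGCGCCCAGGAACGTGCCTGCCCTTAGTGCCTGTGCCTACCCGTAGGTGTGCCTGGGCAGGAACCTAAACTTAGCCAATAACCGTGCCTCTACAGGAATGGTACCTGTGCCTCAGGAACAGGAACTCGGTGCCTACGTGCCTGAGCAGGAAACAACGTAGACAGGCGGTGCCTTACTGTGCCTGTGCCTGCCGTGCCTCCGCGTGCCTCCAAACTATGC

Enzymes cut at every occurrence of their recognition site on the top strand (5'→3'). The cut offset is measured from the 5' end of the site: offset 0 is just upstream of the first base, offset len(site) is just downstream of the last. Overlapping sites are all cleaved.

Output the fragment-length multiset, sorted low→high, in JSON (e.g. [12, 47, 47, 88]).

[5,6,6,6,6,7,8,8,8,8,8,9,10,10,11,12,13,15,16,20,23,27]

Scan for sites:
  JekIII (CAGGAA, off=4): starts [11, 17, 29, 80, 115, 135, 141, 168] → cuts [15, 21, 33, 84, 119, 139, 145, 172]
  EstIX (GTGCCT, off=5): starts [3, 36, 49, 55, 71, 106, 129, 151, 159, 190, 200, 206, 215, 225] → cuts [8, 41, 54, 60, 76, 111, 134, 156, 164, 195, 205, 211, 220, 230]

Pooled cuts: [8, 15, 21, 33, 41, 54, 60, 76, 84, 111, 119, 134, 139, 145, 156, 164, 172, 195, 205, 211, 220, 230]

Fragments:
  8→15: 7 bp
  15→21: 6 bp
  21→33: 12 bp
  33→41: 8 bp
  41→54: 13 bp
  54→60: 6 bp
  60→76: 16 bp
  76→84: 8 bp
  84→111: 27 bp
  111→119: 8 bp
  119→134: 15 bp
  134→139: 5 bp
  139→145: 6 bp
  145→156: 11 bp
  156→164: 8 bp
  164→172: 8 bp
  172→195: 23 bp
  195→205: 10 bp
  205→211: 6 bp
  211→220: 9 bp
  220→230: 10 bp
  230→8 (wrap): 242-230+8 = 20 bp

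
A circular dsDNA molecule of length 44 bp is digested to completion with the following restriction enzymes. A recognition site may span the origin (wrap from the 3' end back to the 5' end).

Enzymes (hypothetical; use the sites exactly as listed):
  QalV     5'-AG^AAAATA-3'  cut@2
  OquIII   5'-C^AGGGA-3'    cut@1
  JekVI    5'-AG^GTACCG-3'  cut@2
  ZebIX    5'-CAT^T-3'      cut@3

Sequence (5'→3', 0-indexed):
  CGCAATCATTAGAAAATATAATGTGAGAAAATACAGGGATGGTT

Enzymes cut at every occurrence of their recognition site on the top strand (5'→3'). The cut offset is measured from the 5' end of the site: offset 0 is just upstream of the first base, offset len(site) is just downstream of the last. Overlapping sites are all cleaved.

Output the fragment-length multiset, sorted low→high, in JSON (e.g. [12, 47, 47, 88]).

[3,7,15,19]

Scan for sites:
  QalV (AGAAAATA, off=2): starts [10, 25] → cuts [12, 27]
  OquIII (CAGGGA, off=1): starts [33] → cuts [34]
  JekVI (AGGTACCG, off=2): no sites
  ZebIX (CATT, off=3): starts [6] → cuts [9]

All cut coordinates (distinct, sorted): [9, 12, 27, 34]

Fragments:
  9→12: 3 bp
  12→27: 15 bp
  27→34: 7 bp
  34→9 (wrap): 44-34+9 = 19 bp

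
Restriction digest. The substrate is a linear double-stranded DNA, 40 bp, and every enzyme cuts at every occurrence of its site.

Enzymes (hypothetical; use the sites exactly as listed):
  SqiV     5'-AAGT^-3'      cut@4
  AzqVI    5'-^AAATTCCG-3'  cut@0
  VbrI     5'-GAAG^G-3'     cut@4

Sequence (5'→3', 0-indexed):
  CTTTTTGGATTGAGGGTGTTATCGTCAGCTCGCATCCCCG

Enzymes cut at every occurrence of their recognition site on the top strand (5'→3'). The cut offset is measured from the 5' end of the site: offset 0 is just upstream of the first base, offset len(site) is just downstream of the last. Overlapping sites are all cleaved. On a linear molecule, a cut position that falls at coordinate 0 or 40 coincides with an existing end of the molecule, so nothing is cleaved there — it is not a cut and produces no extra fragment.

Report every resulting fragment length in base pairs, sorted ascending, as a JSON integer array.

Per-enzyme occurrences:
  SqiV (AAGT, off=4): no sites
  AzqVI (AAATTCCG, off=0): no sites
  VbrI (GAAGG, off=4): no sites

Pooled cuts: ∅

Fragment lengths:
  no cuts → one linear fragment of 40 bp

[40]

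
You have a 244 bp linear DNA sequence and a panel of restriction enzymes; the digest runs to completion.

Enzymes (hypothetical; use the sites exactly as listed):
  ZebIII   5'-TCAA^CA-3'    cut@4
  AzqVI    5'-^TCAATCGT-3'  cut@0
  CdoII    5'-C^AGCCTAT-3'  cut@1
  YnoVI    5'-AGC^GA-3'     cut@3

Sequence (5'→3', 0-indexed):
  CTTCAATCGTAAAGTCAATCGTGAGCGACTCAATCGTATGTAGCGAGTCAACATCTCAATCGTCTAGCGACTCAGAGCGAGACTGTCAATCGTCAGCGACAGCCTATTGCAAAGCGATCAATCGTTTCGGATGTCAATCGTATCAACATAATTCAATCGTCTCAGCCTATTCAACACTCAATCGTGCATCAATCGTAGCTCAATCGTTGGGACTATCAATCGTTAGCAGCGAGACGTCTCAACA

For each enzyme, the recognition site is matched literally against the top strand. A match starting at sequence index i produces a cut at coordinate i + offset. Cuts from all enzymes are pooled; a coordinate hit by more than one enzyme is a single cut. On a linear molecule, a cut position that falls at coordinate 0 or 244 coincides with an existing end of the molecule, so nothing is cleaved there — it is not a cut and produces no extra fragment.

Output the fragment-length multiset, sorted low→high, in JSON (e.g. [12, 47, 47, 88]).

Scan for sites:
  ZebIII TCAACA/4: at [47, 142, 170, 238] ⇒ [51, 146, 174, 242]
  AzqVI TCAATCGT/0: at [2, 14, 29, 55, 85, 117, 133, 152, 177, 188, 199, 215] ⇒ [2, 14, 29, 55, 85, 117, 133, 152, 177, 188, 199, 215]
  CdoII CAGCCTAT/1: at [99, 162] ⇒ [100, 163]
  YnoVI AGCGA/3: at [23, 41, 65, 75, 94, 112, 227] ⇒ [26, 44, 68, 78, 97, 115, 230]

All cut coordinates (distinct, sorted): [2, 14, 26, 29, 44, 51, 55, 68, 78, 85, 97, 100, 115, 117, 133, 146, 152, 163, 174, 177, 188, 199, 215, 230, 242]

Fragments:
  [0,2): 2 bp
  [2,14): 12 bp
  [14,26): 12 bp
  [26,29): 3 bp
  [29,44): 15 bp
  [44,51): 7 bp
  [51,55): 4 bp
  [55,68): 13 bp
  [68,78): 10 bp
  [78,85): 7 bp
  [85,97): 12 bp
  [97,100): 3 bp
  [100,115): 15 bp
  [115,117): 2 bp
  [117,133): 16 bp
  [133,146): 13 bp
  [146,152): 6 bp
  [152,163): 11 bp
  [163,174): 11 bp
  [174,177): 3 bp
  [177,188): 11 bp
  [188,199): 11 bp
  [199,215): 16 bp
  [215,230): 15 bp
  [230,242): 12 bp
  [242,244): 2 bp

[2,2,2,3,3,3,4,6,7,7,10,11,11,11,11,12,12,12,12,13,13,15,15,15,16,16]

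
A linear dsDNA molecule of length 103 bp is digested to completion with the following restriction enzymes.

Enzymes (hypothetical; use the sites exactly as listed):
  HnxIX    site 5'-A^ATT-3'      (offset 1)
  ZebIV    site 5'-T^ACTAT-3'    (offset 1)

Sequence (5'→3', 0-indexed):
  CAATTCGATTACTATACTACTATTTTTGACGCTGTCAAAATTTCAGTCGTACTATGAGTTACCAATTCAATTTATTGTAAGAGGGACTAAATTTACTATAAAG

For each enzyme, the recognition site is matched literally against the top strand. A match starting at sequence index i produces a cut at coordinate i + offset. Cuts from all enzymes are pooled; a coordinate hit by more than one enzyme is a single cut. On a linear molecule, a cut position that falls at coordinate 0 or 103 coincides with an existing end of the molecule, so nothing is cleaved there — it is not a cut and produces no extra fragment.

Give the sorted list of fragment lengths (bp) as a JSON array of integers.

Site scan:
  HnxIX AATT/1: at [1, 38, 63, 68, 89] ⇒ [2, 39, 64, 69, 90]
  ZebIV TACTAT/1: at [9, 17, 49, 93] ⇒ [10, 18, 50, 94]

Pooled cuts: [2, 10, 18, 39, 50, 64, 69, 90, 94]

Fragments:
  [0,2): 2 bp
  [2,10): 8 bp
  [10,18): 8 bp
  [18,39): 21 bp
  [39,50): 11 bp
  [50,64): 14 bp
  [64,69): 5 bp
  [69,90): 21 bp
  [90,94): 4 bp
  [94,103): 9 bp

[2,4,5,8,8,9,11,14,21,21]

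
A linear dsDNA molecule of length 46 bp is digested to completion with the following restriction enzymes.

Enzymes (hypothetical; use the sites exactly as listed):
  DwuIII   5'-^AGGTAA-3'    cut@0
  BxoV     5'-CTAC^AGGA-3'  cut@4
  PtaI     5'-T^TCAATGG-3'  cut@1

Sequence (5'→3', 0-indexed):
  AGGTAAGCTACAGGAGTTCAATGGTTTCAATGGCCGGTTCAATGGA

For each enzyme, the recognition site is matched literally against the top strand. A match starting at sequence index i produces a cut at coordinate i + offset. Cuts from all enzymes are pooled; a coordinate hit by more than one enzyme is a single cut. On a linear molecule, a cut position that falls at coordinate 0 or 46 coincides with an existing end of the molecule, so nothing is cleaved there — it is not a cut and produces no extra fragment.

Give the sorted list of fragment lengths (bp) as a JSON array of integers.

[6,8,9,11,12]

Site scan:
  DwuIII (AGGTAA, off=0): starts [0] → cuts [] (position 0 is a terminus of the linear molecule — no cut)
  BxoV (CTACAGGA, off=4): starts [7] → cuts [11]
  PtaI (TTCAATGG, off=1): starts [16, 25, 37] → cuts [17, 26, 38]

Pooled cuts: [11, 17, 26, 38]

Fragment lengths:
  [0,11): 11 bp
  [11,17): 6 bp
  [17,26): 9 bp
  [26,38): 12 bp
  [38,46): 8 bp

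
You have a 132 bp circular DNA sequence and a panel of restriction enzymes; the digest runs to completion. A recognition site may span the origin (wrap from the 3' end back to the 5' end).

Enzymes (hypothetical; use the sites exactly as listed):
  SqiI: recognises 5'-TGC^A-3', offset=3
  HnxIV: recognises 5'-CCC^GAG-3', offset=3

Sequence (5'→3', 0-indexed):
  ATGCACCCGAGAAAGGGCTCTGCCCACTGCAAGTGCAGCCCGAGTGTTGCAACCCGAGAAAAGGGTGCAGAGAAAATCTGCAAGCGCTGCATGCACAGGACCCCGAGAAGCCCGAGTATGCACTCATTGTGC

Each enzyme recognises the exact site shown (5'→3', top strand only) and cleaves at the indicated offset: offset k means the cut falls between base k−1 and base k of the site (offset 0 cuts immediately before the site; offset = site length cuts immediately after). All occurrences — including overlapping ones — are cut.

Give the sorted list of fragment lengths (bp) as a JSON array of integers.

[4,4,4,5,5,6,8,9,9,9,10,11,13,13,22]

Site scan:
  SqiI (TGCA, off=3): starts [1, 27, 33, 47, 65, 78, 87, 91, 118, 129] → cuts [0, 4, 30, 36, 50, 68, 81, 90, 94, 121]
  HnxIV (CCCGAG, off=3): starts [5, 38, 52, 101, 110] → cuts [8, 41, 55, 104, 113]

All cut coordinates (distinct, sorted): [0, 4, 8, 30, 36, 41, 50, 55, 68, 81, 90, 94, 104, 113, 121]

Fragments:
  0→4: 4 bp
  4→8: 4 bp
  8→30: 22 bp
  30→36: 6 bp
  36→41: 5 bp
  41→50: 9 bp
  50→55: 5 bp
  55→68: 13 bp
  68→81: 13 bp
  81→90: 9 bp
  90→94: 4 bp
  94→104: 10 bp
  104→113: 9 bp
  113→121: 8 bp
  121→0 (wrap): 132-121+0 = 11 bp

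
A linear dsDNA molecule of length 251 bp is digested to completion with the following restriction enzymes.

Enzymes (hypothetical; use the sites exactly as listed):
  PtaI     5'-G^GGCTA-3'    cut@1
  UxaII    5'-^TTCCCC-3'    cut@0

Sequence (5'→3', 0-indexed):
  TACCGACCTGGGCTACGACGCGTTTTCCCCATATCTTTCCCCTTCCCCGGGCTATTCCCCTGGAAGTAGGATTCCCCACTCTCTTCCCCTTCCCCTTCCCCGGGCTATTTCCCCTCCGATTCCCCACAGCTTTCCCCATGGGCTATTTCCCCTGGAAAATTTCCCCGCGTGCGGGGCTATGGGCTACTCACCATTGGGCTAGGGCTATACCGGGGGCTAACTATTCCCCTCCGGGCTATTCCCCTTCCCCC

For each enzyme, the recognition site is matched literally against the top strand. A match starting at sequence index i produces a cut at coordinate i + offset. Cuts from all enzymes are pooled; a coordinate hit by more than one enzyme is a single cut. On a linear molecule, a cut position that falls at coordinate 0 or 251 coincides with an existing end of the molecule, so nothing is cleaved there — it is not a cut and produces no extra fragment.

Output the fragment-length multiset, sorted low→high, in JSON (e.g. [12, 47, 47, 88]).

Site scan:
  PtaI (GGGCTA, off=1): starts [9, 48, 101, 139, 173, 180, 195, 201, 213, 232] → cuts [10, 49, 102, 140, 174, 181, 196, 202, 214, 233]
  UxaII (TTCCCC, off=0): starts [24, 36, 42, 54, 71, 83, 89, 95, 108, 119, 131, 146, 160, 223, 238, 244] → cuts [24, 36, 42, 54, 71, 83, 89, 95, 108, 119, 131, 146, 160, 223, 238, 244]

All cut coordinates (distinct, sorted): [10, 24, 36, 42, 49, 54, 71, 83, 89, 95, 102, 108, 119, 131, 140, 146, 160, 174, 181, 196, 202, 214, 223, 233, 238, 244]

Fragment lengths:
  [0,10): 10 bp
  [10,24): 14 bp
  [24,36): 12 bp
  [36,42): 6 bp
  [42,49): 7 bp
  [49,54): 5 bp
  [54,71): 17 bp
  [71,83): 12 bp
  [83,89): 6 bp
  [89,95): 6 bp
  [95,102): 7 bp
  [102,108): 6 bp
  [108,119): 11 bp
  [119,131): 12 bp
  [131,140): 9 bp
  [140,146): 6 bp
  [146,160): 14 bp
  [160,174): 14 bp
  [174,181): 7 bp
  [181,196): 15 bp
  [196,202): 6 bp
  [202,214): 12 bp
  [214,223): 9 bp
  [223,233): 10 bp
  [233,238): 5 bp
  [238,244): 6 bp
  [244,251): 7 bp

[5,5,6,6,6,6,6,6,6,7,7,7,7,9,9,10,10,11,12,12,12,12,14,14,14,15,17]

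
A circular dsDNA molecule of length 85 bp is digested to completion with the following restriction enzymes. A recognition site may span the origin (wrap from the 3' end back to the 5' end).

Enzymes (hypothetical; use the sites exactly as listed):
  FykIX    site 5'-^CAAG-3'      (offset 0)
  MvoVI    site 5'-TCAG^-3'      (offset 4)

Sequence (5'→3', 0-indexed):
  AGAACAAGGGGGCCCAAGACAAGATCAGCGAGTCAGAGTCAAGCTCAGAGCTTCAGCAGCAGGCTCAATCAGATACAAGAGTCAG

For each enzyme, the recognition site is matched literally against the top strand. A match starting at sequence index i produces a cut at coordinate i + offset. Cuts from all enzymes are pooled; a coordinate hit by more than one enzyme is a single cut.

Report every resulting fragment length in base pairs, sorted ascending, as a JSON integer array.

Site scan:
  FykIX (CAAG, off=0): starts [4, 14, 19, 39, 75] → cuts [4, 14, 19, 39, 75]
  MvoVI (TCAG, off=4): starts [24, 32, 44, 52, 68, 81] → cuts [0, 28, 36, 48, 56, 72]

All cut coordinates (distinct, sorted): [0, 4, 14, 19, 28, 36, 39, 48, 56, 72, 75]

Fragment lengths:
  0→4: 4 bp
  4→14: 10 bp
  14→19: 5 bp
  19→28: 9 bp
  28→36: 8 bp
  36→39: 3 bp
  39→48: 9 bp
  48→56: 8 bp
  56→72: 16 bp
  72→75: 3 bp
  75→0 (wrap): 85-75+0 = 10 bp

[3,3,4,5,8,8,9,9,10,10,16]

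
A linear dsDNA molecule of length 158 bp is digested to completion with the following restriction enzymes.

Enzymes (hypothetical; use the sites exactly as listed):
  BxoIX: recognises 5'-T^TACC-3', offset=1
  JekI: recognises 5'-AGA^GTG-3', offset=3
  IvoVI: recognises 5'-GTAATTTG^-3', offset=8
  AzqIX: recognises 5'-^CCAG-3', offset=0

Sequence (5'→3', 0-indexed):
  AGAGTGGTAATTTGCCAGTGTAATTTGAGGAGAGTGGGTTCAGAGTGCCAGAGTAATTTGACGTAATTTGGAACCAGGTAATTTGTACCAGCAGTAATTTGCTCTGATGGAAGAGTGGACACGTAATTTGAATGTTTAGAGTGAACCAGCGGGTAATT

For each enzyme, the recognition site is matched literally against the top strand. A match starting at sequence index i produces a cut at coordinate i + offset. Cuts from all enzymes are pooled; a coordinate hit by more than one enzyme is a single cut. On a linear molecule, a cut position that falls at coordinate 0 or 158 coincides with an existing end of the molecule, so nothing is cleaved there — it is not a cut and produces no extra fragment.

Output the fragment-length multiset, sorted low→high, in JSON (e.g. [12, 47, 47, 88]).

Scan for sites:
  BxoIX (TTACC, off=1): no sites
  JekI AGAGTG/3: at [0, 30, 41, 111, 137] ⇒ [3, 33, 44, 114, 140]
  IvoVI GTAATTTG/8: at [6, 19, 52, 62, 77, 93, 122] ⇒ [14, 27, 60, 70, 85, 101, 130]
  AzqIX CCAG/0: at [14, 47, 73, 87, 145] ⇒ [14, 47, 73, 87, 145]

All cut coordinates (distinct, sorted): [3, 14, 27, 33, 44, 47, 60, 70, 73, 85, 87, 101, 114, 130, 140, 145]

Fragment lengths:
  [0,3): 3 bp
  [3,14): 11 bp
  [14,27): 13 bp
  [27,33): 6 bp
  [33,44): 11 bp
  [44,47): 3 bp
  [47,60): 13 bp
  [60,70): 10 bp
  [70,73): 3 bp
  [73,85): 12 bp
  [85,87): 2 bp
  [87,101): 14 bp
  [101,114): 13 bp
  [114,130): 16 bp
  [130,140): 10 bp
  [140,145): 5 bp
  [145,158): 13 bp

[2,3,3,3,5,6,10,10,11,11,12,13,13,13,13,14,16]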